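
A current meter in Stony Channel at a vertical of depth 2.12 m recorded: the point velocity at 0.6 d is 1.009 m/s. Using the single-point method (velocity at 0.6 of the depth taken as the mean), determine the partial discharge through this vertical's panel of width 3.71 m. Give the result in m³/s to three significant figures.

7.94 m³/s

v̄ = v₀.₆ = 1.009 m/s
q = v̄ × d × w = 1.009 × 2.12 × 3.71 = 7.936 m³/s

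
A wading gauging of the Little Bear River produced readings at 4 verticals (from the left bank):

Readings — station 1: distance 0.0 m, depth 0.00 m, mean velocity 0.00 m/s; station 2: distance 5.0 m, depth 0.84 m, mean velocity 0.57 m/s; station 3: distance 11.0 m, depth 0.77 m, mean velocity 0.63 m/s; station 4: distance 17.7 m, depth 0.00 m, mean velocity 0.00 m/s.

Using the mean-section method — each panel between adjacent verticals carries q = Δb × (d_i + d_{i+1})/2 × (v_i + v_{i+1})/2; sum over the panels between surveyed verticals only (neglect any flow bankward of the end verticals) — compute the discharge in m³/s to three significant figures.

Panel 1-2: Δb = 5 m, d̄ = (0.00+0.84)/2 = 0.42, v̄ = (0.00+0.57)/2 = 0.285 → q = 5×0.42×0.285 = 0.5985 m³/s
Panel 2-3: Δb = 6 m, d̄ = (0.84+0.77)/2 = 0.805, v̄ = (0.57+0.63)/2 = 0.6 → q = 6×0.805×0.6 = 2.898 m³/s
Panel 3-4: Δb = 6.7 m, d̄ = (0.77+0.00)/2 = 0.385, v̄ = (0.63+0.00)/2 = 0.315 → q = 6.7×0.385×0.315 = 0.8125 m³/s
Q = Σ q = 4.309 m³/s

4.31 m³/s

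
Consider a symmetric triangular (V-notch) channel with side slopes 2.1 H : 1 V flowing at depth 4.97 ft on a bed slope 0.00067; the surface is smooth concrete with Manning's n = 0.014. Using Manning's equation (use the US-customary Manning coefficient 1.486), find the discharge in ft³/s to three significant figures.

244 ft³/s

A = z·y² = 2.1×4.97² = 51.87 ft²
P = 2y√(1+z²) = 2×4.97×√(1+2.1²) = 23.12 ft
R = A/P = 51.87/23.12 = 2.244 ft
Q = (1.486/n)·A·R^(2/3)·S^(1/2) = (1.486/0.014) × 51.87 × 2.244^(2/3) × 0.00067^(1/2) = 244.2 ft³/s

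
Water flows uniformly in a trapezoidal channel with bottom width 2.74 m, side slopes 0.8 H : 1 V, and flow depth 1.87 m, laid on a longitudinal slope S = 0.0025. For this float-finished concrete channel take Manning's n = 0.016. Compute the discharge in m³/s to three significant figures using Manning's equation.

25.6 m³/s

A = (b + z·y)·y = (2.74 + 0.8×1.87)×1.87 = 7.921 m²
P = b + 2y√(1+z²) = 2.74 + 2×1.87×√(1+0.8²) = 7.530 m
R = A/P = 7.921/7.530 = 1.052 m
Q = (1/n)·A·R^(2/3)·S^(1/2) = (1/0.016) × 7.921 × 1.052^(2/3) × 0.0025^(1/2) = 25.61 m³/s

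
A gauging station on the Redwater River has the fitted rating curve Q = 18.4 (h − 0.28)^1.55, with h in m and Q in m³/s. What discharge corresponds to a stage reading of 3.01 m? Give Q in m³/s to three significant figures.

Q = 18.4 × (3.01 − 0.28)^1.55 = 18.4 × 2.73^1.55 = 87.27 m³/s

87.3 m³/s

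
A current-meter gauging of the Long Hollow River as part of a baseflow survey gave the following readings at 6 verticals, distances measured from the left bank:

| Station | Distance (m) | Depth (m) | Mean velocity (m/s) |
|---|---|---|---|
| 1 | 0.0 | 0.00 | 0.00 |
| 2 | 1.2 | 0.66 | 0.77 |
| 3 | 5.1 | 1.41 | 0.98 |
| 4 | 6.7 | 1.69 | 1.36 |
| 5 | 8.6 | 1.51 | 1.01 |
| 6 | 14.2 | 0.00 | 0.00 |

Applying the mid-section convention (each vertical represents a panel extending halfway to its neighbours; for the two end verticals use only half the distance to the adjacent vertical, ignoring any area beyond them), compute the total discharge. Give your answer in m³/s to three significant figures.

14.8 m³/s

w_2 = (5.1 − 0.0)/2 = 2.55 m; q_2 = 0.77 × 0.66 × 2.55 = 1.296 m³/s
w_3 = (6.7 − 1.2)/2 = 2.75 m; q_3 = 0.98 × 1.41 × 2.75 = 3.800 m³/s
w_4 = (8.6 − 5.1)/2 = 1.75 m; q_4 = 1.36 × 1.69 × 1.75 = 4.022 m³/s
w_5 = (14.2 − 6.7)/2 = 3.75 m; q_5 = 1.01 × 1.51 × 3.75 = 5.719 m³/s
Stations 1, 6 contribute zero (depth or velocity is 0).
Q = Σ qᵢ = 14.84 m³/s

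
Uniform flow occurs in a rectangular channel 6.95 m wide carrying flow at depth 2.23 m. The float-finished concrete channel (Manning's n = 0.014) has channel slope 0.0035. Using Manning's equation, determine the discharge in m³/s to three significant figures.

80.3 m³/s

A = b·y = 6.95 × 2.23 = 15.50 m²
P = b + 2y = 6.95 + 2×2.23 = 11.41 m
R = A/P = 15.50/11.41 = 1.358 m
Q = (1/n)·A·R^(2/3)·S^(1/2) = (1/0.014) × 15.50 × 1.358^(2/3) × 0.0035^(1/2) = 80.33 m³/s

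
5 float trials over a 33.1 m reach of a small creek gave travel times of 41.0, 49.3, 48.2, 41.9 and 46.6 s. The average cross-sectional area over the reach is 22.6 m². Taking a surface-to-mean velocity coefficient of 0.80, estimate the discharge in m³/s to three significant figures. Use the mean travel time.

t̄ = (41.0 + 49.3 + 48.2 + 41.9 + 46.6) / 5 = 45.4 s
v_surface = L / t̄ = 33.1 / 45.4 = 0.7291 m/s
v_mean = 0.80 × 0.7291 = 0.5833 m/s
Q = A × v_mean = 22.6 × 0.5833 = 13.18 m³/s

13.2 m³/s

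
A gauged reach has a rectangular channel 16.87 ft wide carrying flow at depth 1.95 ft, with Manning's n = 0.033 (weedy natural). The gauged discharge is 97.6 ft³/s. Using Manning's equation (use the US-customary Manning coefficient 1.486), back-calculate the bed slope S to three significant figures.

0.00235

A = b·y = 16.87 × 1.95 = 32.90 ft²
P = b + 2y = 16.87 + 2×1.95 = 20.77 ft
R = A/P = 32.90/20.77 = 1.584 ft
S = (Q·n / (1.486·A·R^(2/3)))² = (97.6×0.033 / (1.486×32.90×1.359))² = 0.002351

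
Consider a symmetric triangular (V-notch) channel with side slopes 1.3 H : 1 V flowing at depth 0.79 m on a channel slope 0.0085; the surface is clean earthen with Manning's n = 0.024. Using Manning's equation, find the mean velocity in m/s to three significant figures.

A = z·y² = 1.3×0.79² = 0.8113 m²
P = 2y√(1+z²) = 2×0.79×√(1+1.3²) = 2.591 m
R = A/P = 0.8113/2.591 = 0.3131 m
Q = (1/n)·A·R^(2/3)·S^(1/2) = (1/0.024) × 0.8113 × 0.3131^(2/3) × 0.0085^(1/2) = 1.437 m³/s
V = Q/A = 1.437/0.8113 = 1.771 m/s

1.77 m/s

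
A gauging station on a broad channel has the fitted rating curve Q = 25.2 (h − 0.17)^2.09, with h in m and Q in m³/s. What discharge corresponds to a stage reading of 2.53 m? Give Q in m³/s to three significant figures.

152 m³/s

Q = 25.2 × (2.53 − 0.17)^2.09 = 25.2 × 2.36^2.09 = 151.6 m³/s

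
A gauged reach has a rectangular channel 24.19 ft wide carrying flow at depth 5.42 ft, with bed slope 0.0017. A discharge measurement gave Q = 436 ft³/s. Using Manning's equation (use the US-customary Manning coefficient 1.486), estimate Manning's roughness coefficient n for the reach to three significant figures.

A = b·y = 24.19 × 5.42 = 131.1 ft²
P = b + 2y = 24.19 + 2×5.42 = 35.03 ft
R = A/P = 131.1/35.03 = 3.743 ft
n = (1.486/Q)·A·R^(2/3)·S^(1/2) = (1.486/436) × 131.1 × 2.411 × 0.04123 = 0.04441

0.0444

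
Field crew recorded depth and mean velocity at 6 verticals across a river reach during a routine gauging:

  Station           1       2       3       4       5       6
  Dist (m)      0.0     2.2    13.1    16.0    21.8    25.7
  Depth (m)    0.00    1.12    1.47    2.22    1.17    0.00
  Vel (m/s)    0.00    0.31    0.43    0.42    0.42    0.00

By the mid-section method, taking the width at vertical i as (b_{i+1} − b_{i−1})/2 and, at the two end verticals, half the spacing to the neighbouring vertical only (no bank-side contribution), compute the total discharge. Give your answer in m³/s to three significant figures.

13.1 m³/s

w_2 = (13.1 − 0.0)/2 = 6.55 m; q_2 = 0.31 × 1.12 × 6.55 = 2.274 m³/s
w_3 = (16.0 − 2.2)/2 = 6.9 m; q_3 = 0.43 × 1.47 × 6.9 = 4.361 m³/s
w_4 = (21.8 − 13.1)/2 = 4.35 m; q_4 = 0.42 × 2.22 × 4.35 = 4.056 m³/s
w_5 = (25.7 − 16.0)/2 = 4.85 m; q_5 = 0.42 × 1.17 × 4.85 = 2.383 m³/s
Stations 1, 6 contribute zero (depth or velocity is 0).
Q = Σ qᵢ = 13.07 m³/s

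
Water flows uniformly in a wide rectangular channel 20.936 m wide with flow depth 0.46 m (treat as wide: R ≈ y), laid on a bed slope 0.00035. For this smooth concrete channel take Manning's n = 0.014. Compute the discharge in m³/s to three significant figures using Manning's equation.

7.67 m³/s

A = b·y = 20.936 × 0.46 = 9.631 m²
Wide channel: R ≈ y = 0.46 m
Q = (1/n)·A·R^(2/3)·S^(1/2) = (1/0.014) × 9.631 × 0.4600^(2/3) × 0.00035^(1/2) = 7.669 m³/s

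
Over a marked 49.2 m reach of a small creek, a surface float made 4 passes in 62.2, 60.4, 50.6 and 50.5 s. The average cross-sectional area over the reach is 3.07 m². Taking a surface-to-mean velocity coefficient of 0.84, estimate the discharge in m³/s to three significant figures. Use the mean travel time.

t̄ = (62.2 + 60.4 + 50.6 + 50.5) / 4 = 55.925 s
v_surface = L / t̄ = 49.2 / 55.925 = 0.8797 m/s
v_mean = 0.84 × 0.8797 = 0.7390 m/s
Q = A × v_mean = 3.07 × 0.7390 = 2.269 m³/s

2.27 m³/s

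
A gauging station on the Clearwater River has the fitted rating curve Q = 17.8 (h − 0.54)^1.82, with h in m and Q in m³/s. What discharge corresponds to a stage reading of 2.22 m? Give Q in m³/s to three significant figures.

Q = 17.8 × (2.22 − 0.54)^1.82 = 17.8 × 1.68^1.82 = 45.76 m³/s

45.8 m³/s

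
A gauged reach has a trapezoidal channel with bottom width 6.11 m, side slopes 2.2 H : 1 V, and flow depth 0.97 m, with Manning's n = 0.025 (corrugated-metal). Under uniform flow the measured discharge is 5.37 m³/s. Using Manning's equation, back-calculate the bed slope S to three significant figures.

0.000421

A = (b + z·y)·y = (6.11 + 2.2×0.97)×0.97 = 7.997 m²
P = b + 2y√(1+z²) = 6.11 + 2×0.97×√(1+2.2²) = 10.80 m
R = A/P = 7.997/10.80 = 0.7406 m
S = (Q·n / (1·A·R^(2/3)))² = (5.37×0.025 / (1×7.997×0.8185))² = 0.0004207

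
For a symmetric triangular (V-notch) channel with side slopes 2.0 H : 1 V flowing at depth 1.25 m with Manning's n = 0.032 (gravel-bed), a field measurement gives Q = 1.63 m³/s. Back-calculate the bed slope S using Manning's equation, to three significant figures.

0.000605

A = z·y² = 2.0×1.25² = 3.125 m²
P = 2y√(1+z²) = 2×1.25×√(1+2.0²) = 5.590 m
R = A/P = 3.125/5.590 = 0.5590 m
S = (Q·n / (1·A·R^(2/3)))² = (1.63×0.032 / (1×3.125×0.6786))² = 0.0006050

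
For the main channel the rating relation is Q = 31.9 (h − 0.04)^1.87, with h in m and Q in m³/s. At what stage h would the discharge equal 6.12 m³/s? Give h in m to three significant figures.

0.454 m

h − h₀ = (Q/C)^(1/b) = (6.12/31.9)^(1/1.87) = 0.4136 m
h = 0.04 + 0.4136 = 0.4536 m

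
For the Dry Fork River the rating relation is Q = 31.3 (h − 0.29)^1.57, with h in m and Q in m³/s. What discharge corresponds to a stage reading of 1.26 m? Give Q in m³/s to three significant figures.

Q = 31.3 × (1.26 − 0.29)^1.57 = 31.3 × 0.97^1.57 = 29.84 m³/s

29.8 m³/s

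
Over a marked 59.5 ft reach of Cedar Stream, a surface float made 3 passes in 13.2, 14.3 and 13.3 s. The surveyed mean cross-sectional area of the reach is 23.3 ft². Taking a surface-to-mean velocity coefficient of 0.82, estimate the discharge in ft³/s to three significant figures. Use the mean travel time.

83.6 ft³/s

t̄ = (13.2 + 14.3 + 13.3) / 3 = 13.6 s
v_surface = L / t̄ = 59.5 / 13.6 = 4.375 ft/s
v_mean = 0.82 × 4.375 = 3.588 ft/s
Q = A × v_mean = 23.3 × 3.588 = 83.59 ft³/s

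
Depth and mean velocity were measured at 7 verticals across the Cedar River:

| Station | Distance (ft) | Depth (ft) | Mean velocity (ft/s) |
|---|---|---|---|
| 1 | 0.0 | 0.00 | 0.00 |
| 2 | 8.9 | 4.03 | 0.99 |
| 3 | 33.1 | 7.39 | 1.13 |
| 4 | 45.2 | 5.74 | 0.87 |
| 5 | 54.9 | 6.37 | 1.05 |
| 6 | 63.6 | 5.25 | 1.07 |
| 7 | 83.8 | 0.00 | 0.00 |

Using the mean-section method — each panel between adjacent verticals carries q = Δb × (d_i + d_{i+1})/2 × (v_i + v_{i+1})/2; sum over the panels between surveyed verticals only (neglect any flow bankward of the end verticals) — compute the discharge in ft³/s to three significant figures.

Panel 1-2: Δb = 8.9 ft, d̄ = (0.00+4.03)/2 = 2.015, v̄ = (0.00+0.99)/2 = 0.495 → q = 8.9×2.015×0.495 = 8.877 ft³/s
Panel 2-3: Δb = 24.2 ft, d̄ = (4.03+7.39)/2 = 5.71, v̄ = (0.99+1.13)/2 = 1.06 → q = 24.2×5.71×1.06 = 146.5 ft³/s
Panel 3-4: Δb = 12.1 ft, d̄ = (7.39+5.74)/2 = 6.565, v̄ = (1.13+0.87)/2 = 1 → q = 12.1×6.565×1 = 79.44 ft³/s
Panel 4-5: Δb = 9.7 ft, d̄ = (5.74+6.37)/2 = 6.055, v̄ = (0.87+1.05)/2 = 0.96 → q = 9.7×6.055×0.96 = 56.38 ft³/s
Panel 5-6: Δb = 8.7 ft, d̄ = (6.37+5.25)/2 = 5.81, v̄ = (1.05+1.07)/2 = 1.06 → q = 8.7×5.81×1.06 = 53.58 ft³/s
Panel 6-7: Δb = 20.2 ft, d̄ = (5.25+0.00)/2 = 2.625, v̄ = (1.07+0.00)/2 = 0.535 → q = 20.2×2.625×0.535 = 28.37 ft³/s
Q = Σ q = 373.1 ft³/s

373 ft³/s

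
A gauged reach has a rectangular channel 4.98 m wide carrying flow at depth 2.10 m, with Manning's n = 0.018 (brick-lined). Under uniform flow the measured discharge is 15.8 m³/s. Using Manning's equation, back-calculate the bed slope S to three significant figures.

0.000622

A = b·y = 4.98 × 2.10 = 10.46 m²
P = b + 2y = 4.98 + 2×2.10 = 9.180 m
R = A/P = 10.46/9.180 = 1.139 m
S = (Q·n / (1·A·R^(2/3)))² = (15.8×0.018 / (1×10.46×1.091))² = 0.0006216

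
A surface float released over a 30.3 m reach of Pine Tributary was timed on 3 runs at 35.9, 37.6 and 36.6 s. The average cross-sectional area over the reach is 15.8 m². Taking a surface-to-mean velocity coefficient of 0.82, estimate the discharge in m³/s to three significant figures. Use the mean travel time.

10.7 m³/s

t̄ = (35.9 + 37.6 + 36.6) / 3 = 36.7 s
v_surface = L / t̄ = 30.3 / 36.7 = 0.8256 m/s
v_mean = 0.82 × 0.8256 = 0.6770 m/s
Q = A × v_mean = 15.8 × 0.6770 = 10.70 m³/s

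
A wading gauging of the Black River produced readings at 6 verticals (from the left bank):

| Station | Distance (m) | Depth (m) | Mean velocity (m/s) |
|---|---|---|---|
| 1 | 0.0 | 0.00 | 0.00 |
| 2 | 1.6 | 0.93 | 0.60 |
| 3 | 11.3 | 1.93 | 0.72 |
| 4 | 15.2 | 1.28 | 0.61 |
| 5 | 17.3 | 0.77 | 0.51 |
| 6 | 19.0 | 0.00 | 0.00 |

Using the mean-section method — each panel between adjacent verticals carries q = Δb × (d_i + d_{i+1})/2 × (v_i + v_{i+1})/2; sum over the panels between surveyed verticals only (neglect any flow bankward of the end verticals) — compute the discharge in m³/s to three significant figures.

14.9 m³/s

Panel 1-2: Δb = 1.6 m, d̄ = (0.00+0.93)/2 = 0.465, v̄ = (0.00+0.60)/2 = 0.3 → q = 1.6×0.465×0.3 = 0.2232 m³/s
Panel 2-3: Δb = 9.7 m, d̄ = (0.93+1.93)/2 = 1.43, v̄ = (0.60+0.72)/2 = 0.66 → q = 9.7×1.43×0.66 = 9.155 m³/s
Panel 3-4: Δb = 3.9 m, d̄ = (1.93+1.28)/2 = 1.605, v̄ = (0.72+0.61)/2 = 0.665 → q = 3.9×1.605×0.665 = 4.163 m³/s
Panel 4-5: Δb = 2.1 m, d̄ = (1.28+0.77)/2 = 1.025, v̄ = (0.61+0.51)/2 = 0.56 → q = 2.1×1.025×0.56 = 1.205 m³/s
Panel 5-6: Δb = 1.7 m, d̄ = (0.77+0.00)/2 = 0.385, v̄ = (0.51+0.00)/2 = 0.255 → q = 1.7×0.385×0.255 = 0.1669 m³/s
Q = Σ q = 14.91 m³/s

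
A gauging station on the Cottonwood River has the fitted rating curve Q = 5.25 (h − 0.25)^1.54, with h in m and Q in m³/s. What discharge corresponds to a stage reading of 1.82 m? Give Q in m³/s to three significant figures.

Q = 5.25 × (1.82 − 0.25)^1.54 = 5.25 × 1.57^1.54 = 10.52 m³/s

10.5 m³/s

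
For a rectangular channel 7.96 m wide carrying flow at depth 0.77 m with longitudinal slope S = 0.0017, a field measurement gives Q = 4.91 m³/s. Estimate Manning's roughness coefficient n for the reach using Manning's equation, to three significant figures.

0.0384

A = b·y = 7.96 × 0.77 = 6.129 m²
P = b + 2y = 7.96 + 2×0.77 = 9.500 m
R = A/P = 6.129/9.500 = 0.6452 m
n = (1/Q)·A·R^(2/3)·S^(1/2) = (1/4.91) × 6.129 × 0.7467 × 0.04123 = 0.03843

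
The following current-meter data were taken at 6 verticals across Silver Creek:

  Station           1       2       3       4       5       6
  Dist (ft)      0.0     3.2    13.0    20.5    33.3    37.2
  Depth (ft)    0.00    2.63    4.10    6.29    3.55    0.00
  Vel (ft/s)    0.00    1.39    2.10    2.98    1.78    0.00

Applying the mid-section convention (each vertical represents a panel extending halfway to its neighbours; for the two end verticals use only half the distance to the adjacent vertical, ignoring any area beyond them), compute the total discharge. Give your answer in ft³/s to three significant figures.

341 ft³/s

w_2 = (13.0 − 0.0)/2 = 6.5 ft; q_2 = 1.39 × 2.63 × 6.5 = 23.76 ft³/s
w_3 = (20.5 − 3.2)/2 = 8.65 ft; q_3 = 2.10 × 4.10 × 8.65 = 74.48 ft³/s
w_4 = (33.3 − 13.0)/2 = 10.15 ft; q_4 = 2.98 × 6.29 × 10.15 = 190.3 ft³/s
w_5 = (37.2 − 20.5)/2 = 8.35 ft; q_5 = 1.78 × 3.55 × 8.35 = 52.76 ft³/s
Stations 1, 6 contribute zero (depth or velocity is 0).
Q = Σ qᵢ = 341.3 ft³/s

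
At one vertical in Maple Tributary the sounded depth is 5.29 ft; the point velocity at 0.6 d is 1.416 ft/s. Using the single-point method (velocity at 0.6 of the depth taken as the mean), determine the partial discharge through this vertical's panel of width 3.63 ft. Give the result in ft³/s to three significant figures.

27.2 ft³/s

v̄ = v₀.₆ = 1.416 ft/s
q = v̄ × d × w = 1.416 × 5.29 × 3.63 = 27.19 ft³/s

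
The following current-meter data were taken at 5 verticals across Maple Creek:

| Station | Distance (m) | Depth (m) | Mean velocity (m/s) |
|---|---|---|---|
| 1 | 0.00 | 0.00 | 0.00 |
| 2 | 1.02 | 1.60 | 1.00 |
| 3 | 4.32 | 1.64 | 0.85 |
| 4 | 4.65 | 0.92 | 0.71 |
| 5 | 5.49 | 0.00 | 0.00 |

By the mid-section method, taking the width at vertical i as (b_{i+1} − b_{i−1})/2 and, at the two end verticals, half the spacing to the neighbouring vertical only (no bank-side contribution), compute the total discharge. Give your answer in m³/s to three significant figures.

6.37 m³/s

w_2 = (4.32 − 0.00)/2 = 2.16 m; q_2 = 1.00 × 1.60 × 2.16 = 3.456 m³/s
w_3 = (4.65 − 1.02)/2 = 1.815 m; q_3 = 0.85 × 1.64 × 1.815 = 2.530 m³/s
w_4 = (5.49 − 4.32)/2 = 0.585 m; q_4 = 0.71 × 0.92 × 0.585 = 0.3821 m³/s
Stations 1, 5 contribute zero (depth or velocity is 0).
Q = Σ qᵢ = 6.368 m³/s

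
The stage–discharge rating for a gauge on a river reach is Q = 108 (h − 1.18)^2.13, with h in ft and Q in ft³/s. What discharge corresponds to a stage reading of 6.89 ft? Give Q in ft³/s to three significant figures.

4420 ft³/s

Q = 108 × (6.89 − 1.18)^2.13 = 108 × 5.71^2.13 = 4416 ft³/s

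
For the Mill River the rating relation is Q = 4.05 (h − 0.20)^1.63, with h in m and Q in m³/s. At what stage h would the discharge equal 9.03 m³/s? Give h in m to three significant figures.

1.84 m

h − h₀ = (Q/C)^(1/b) = (9.03/4.05)^(1/1.63) = 1.635 m
h = 0.20 + 1.635 = 1.835 m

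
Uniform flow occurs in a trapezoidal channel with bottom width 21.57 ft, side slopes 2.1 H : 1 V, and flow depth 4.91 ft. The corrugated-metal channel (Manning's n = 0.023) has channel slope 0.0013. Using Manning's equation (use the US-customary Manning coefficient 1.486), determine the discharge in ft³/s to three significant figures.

A = (b + z·y)·y = (21.57 + 2.1×4.91)×4.91 = 156.5 ft²
P = b + 2y√(1+z²) = 21.57 + 2×4.91×√(1+2.1²) = 44.41 ft
R = A/P = 156.5/44.41 = 3.525 ft
Q = (1.486/n)·A·R^(2/3)·S^(1/2) = (1.486/0.023) × 156.5 × 3.525^(2/3) × 0.0013^(1/2) = 844.6 ft³/s

845 ft³/s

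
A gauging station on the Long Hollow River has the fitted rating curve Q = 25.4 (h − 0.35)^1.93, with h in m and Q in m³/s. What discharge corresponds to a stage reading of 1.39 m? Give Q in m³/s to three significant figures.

Q = 25.4 × (1.39 − 0.35)^1.93 = 25.4 × 1.04^1.93 = 27.40 m³/s

27.4 m³/s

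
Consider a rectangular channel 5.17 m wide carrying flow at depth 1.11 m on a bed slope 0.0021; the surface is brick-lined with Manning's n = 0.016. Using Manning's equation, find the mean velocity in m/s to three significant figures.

2.42 m/s

A = b·y = 5.17 × 1.11 = 5.739 m²
P = b + 2y = 5.17 + 2×1.11 = 7.390 m
R = A/P = 5.739/7.390 = 0.7765 m
Q = (1/n)·A·R^(2/3)·S^(1/2) = (1/0.016) × 5.739 × 0.7765^(2/3) × 0.0021^(1/2) = 13.89 m³/s
V = Q/A = 13.89/5.739 = 2.420 m/s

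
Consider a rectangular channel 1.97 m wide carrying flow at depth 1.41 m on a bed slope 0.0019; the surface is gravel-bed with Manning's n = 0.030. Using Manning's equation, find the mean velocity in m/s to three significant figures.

A = b·y = 1.97 × 1.41 = 2.778 m²
P = b + 2y = 1.97 + 2×1.41 = 4.790 m
R = A/P = 2.778/4.790 = 0.5799 m
Q = (1/n)·A·R^(2/3)·S^(1/2) = (1/0.030) × 2.778 × 0.5799^(2/3) × 0.0019^(1/2) = 2.807 m³/s
V = Q/A = 2.807/2.778 = 1.010 m/s

1.01 m/s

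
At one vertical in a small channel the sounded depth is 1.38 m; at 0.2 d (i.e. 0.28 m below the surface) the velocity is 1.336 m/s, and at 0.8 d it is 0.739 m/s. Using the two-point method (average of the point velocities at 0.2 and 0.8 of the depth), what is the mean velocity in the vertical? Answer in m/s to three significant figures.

1.04 m/s

v̄ = (1.336 + 0.739) / 2 = 1.038 m/s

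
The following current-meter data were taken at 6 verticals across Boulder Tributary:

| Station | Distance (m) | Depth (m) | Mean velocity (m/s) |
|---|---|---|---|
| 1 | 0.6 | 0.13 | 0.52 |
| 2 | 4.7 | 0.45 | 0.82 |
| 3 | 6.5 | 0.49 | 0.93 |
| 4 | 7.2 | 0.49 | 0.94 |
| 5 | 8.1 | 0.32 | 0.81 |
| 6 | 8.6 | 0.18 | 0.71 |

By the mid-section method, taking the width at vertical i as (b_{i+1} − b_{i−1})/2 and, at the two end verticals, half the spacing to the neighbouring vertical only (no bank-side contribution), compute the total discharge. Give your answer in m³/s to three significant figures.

w_1 = (4.7 − 0.6)/2 = 2.05 m; q_1 = 0.52 × 0.13 × 2.05 = 0.1386 m³/s
w_2 = (6.5 − 0.6)/2 = 2.95 m; q_2 = 0.82 × 0.45 × 2.95 = 1.089 m³/s
w_3 = (7.2 − 4.7)/2 = 1.25 m; q_3 = 0.93 × 0.49 × 1.25 = 0.5696 m³/s
w_4 = (8.1 − 6.5)/2 = 0.8 m; q_4 = 0.94 × 0.49 × 0.8 = 0.3685 m³/s
w_5 = (8.6 − 7.2)/2 = 0.7 m; q_5 = 0.81 × 0.32 × 0.7 = 0.1814 m³/s
w_6 = (8.6 − 8.1)/2 = 0.25 m; q_6 = 0.71 × 0.18 × 0.25 = 0.03195 m³/s
Q = Σ qᵢ = 2.379 m³/s

2.38 m³/s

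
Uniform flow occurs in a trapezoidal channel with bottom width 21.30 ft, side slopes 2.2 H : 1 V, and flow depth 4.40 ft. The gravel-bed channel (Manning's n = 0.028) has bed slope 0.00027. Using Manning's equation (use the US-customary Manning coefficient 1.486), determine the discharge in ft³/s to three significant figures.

258 ft³/s

A = (b + z·y)·y = (21.30 + 2.2×4.40)×4.40 = 136.3 ft²
P = b + 2y√(1+z²) = 21.30 + 2×4.40×√(1+2.2²) = 42.57 ft
R = A/P = 136.3/42.57 = 3.202 ft
Q = (1.486/n)·A·R^(2/3)·S^(1/2) = (1.486/0.028) × 136.3 × 3.202^(2/3) × 0.00027^(1/2) = 258.3 ft³/s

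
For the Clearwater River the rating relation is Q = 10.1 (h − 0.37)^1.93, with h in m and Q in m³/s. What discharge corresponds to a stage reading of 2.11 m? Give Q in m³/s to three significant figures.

Q = 10.1 × (2.11 − 0.37)^1.93 = 10.1 × 1.74^1.93 = 29.42 m³/s

29.4 m³/s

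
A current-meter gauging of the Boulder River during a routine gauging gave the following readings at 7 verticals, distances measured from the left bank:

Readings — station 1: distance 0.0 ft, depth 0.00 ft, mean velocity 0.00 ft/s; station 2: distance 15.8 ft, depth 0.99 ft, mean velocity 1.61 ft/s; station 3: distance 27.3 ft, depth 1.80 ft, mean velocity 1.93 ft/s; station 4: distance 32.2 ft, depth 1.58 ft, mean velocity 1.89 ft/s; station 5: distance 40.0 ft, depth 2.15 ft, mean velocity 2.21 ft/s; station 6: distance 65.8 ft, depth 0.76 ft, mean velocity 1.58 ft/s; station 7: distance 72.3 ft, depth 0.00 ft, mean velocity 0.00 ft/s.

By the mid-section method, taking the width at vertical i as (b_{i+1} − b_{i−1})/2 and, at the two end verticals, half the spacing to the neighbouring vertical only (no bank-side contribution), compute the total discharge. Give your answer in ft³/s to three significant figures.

168 ft³/s

w_2 = (27.3 − 0.0)/2 = 13.65 ft; q_2 = 1.61 × 0.99 × 13.65 = 21.76 ft³/s
w_3 = (32.2 − 15.8)/2 = 8.2 ft; q_3 = 1.93 × 1.80 × 8.2 = 28.49 ft³/s
w_4 = (40.0 − 27.3)/2 = 6.35 ft; q_4 = 1.89 × 1.58 × 6.35 = 18.96 ft³/s
w_5 = (65.8 − 32.2)/2 = 16.8 ft; q_5 = 2.21 × 2.15 × 16.8 = 79.83 ft³/s
w_6 = (72.3 − 40.0)/2 = 16.15 ft; q_6 = 1.58 × 0.76 × 16.15 = 19.39 ft³/s
Stations 1, 7 contribute zero (depth or velocity is 0).
Q = Σ qᵢ = 168.4 ft³/s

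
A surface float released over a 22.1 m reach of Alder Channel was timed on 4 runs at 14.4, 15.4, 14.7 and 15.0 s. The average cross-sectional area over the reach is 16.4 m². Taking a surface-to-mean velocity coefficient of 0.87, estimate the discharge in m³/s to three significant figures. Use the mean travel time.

21.2 m³/s

t̄ = (14.4 + 15.4 + 14.7 + 15.0) / 4 = 14.875 s
v_surface = L / t̄ = 22.1 / 14.875 = 1.486 m/s
v_mean = 0.87 × 1.486 = 1.293 m/s
Q = A × v_mean = 16.4 × 1.293 = 21.20 m³/s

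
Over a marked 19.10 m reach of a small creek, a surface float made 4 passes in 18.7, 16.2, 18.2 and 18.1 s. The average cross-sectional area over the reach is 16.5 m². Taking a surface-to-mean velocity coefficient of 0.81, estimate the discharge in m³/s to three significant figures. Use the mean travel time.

14.3 m³/s

t̄ = (18.7 + 16.2 + 18.2 + 18.1) / 4 = 17.8 s
v_surface = L / t̄ = 19.10 / 17.8 = 1.073 m/s
v_mean = 0.81 × 1.073 = 0.8692 m/s
Q = A × v_mean = 16.5 × 0.8692 = 14.34 m³/s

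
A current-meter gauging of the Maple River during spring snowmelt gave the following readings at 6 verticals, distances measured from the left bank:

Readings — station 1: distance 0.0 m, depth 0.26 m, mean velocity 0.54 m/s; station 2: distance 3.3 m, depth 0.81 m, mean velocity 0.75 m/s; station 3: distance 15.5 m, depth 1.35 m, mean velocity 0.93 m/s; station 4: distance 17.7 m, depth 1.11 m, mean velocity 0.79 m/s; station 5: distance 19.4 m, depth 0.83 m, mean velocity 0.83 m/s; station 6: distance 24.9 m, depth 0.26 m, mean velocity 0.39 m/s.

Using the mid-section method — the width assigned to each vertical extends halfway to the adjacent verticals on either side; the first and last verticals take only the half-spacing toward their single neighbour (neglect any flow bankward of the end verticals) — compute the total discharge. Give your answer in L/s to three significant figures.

18400 L/s

w_1 = (3.3 − 0.0)/2 = 1.65 m; q_1 = 0.54 × 0.26 × 1.65 = 0.2317 m³/s
w_2 = (15.5 − 0.0)/2 = 7.75 m; q_2 = 0.75 × 0.81 × 7.75 = 4.708 m³/s
w_3 = (17.7 − 3.3)/2 = 7.2 m; q_3 = 0.93 × 1.35 × 7.2 = 9.040 m³/s
w_4 = (19.4 − 15.5)/2 = 1.95 m; q_4 = 0.79 × 1.11 × 1.95 = 1.710 m³/s
w_5 = (24.9 − 17.7)/2 = 3.6 m; q_5 = 0.83 × 0.83 × 3.6 = 2.480 m³/s
w_6 = (24.9 − 19.4)/2 = 2.75 m; q_6 = 0.39 × 0.26 × 2.75 = 0.2789 m³/s
Q = Σ qᵢ = 18.45 m³/s
= 18.45 × 1000 = 18450 L/s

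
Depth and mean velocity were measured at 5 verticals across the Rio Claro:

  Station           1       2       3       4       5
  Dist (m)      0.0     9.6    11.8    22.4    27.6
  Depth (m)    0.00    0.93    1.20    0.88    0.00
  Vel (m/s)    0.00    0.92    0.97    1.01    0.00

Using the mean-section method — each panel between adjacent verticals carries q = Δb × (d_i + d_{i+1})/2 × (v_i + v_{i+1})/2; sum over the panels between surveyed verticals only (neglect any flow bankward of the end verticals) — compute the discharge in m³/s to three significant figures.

Panel 1-2: Δb = 9.6 m, d̄ = (0.00+0.93)/2 = 0.465, v̄ = (0.00+0.92)/2 = 0.46 → q = 9.6×0.465×0.46 = 2.053 m³/s
Panel 2-3: Δb = 2.2 m, d̄ = (0.93+1.20)/2 = 1.065, v̄ = (0.92+0.97)/2 = 0.945 → q = 2.2×1.065×0.945 = 2.214 m³/s
Panel 3-4: Δb = 10.6 m, d̄ = (1.20+0.88)/2 = 1.04, v̄ = (0.97+1.01)/2 = 0.99 → q = 10.6×1.04×0.99 = 10.91 m³/s
Panel 4-5: Δb = 5.2 m, d̄ = (0.88+0.00)/2 = 0.44, v̄ = (1.01+0.00)/2 = 0.505 → q = 5.2×0.44×0.505 = 1.155 m³/s
Q = Σ q = 16.34 m³/s

16.3 m³/s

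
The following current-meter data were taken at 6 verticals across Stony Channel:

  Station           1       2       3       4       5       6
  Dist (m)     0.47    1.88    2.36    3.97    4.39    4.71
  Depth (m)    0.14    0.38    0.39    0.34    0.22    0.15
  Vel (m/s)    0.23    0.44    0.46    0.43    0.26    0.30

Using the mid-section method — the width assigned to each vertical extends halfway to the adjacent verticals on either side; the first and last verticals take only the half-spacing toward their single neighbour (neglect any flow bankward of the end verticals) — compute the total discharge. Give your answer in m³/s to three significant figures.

0.545 m³/s

w_1 = (1.88 − 0.47)/2 = 0.705 m; q_1 = 0.23 × 0.14 × 0.705 = 0.02270 m³/s
w_2 = (2.36 − 0.47)/2 = 0.945 m; q_2 = 0.44 × 0.38 × 0.945 = 0.1580 m³/s
w_3 = (3.97 − 1.88)/2 = 1.045 m; q_3 = 0.46 × 0.39 × 1.045 = 0.1875 m³/s
w_4 = (4.39 − 2.36)/2 = 1.015 m; q_4 = 0.43 × 0.34 × 1.015 = 0.1484 m³/s
w_5 = (4.71 − 3.97)/2 = 0.37 m; q_5 = 0.26 × 0.22 × 0.37 = 0.02116 m³/s
w_6 = (4.71 − 4.39)/2 = 0.16 m; q_6 = 0.30 × 0.15 × 0.16 = 0.007200 m³/s
Q = Σ qᵢ = 0.5449 m³/s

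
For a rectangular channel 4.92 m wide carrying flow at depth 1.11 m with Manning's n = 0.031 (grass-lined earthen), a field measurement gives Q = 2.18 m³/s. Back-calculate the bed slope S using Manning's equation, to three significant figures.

A = b·y = 4.92 × 1.11 = 5.461 m²
P = b + 2y = 4.92 + 2×1.11 = 7.140 m
R = A/P = 5.461/7.140 = 0.7649 m
S = (Q·n / (1·A·R^(2/3)))² = (2.18×0.031 / (1×5.461×0.8364))² = 0.0002189

0.000219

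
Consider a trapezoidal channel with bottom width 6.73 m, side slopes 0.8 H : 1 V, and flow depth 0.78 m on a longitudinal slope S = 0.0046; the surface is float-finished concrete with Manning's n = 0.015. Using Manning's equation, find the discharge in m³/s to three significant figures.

A = (b + z·y)·y = (6.73 + 0.8×0.78)×0.78 = 5.736 m²
P = b + 2y√(1+z²) = 6.73 + 2×0.78×√(1+0.8²) = 8.728 m
R = A/P = 5.736/8.728 = 0.6572 m
Q = (1/n)·A·R^(2/3)·S^(1/2) = (1/0.015) × 5.736 × 0.6572^(2/3) × 0.0046^(1/2) = 19.61 m³/s

19.6 m³/s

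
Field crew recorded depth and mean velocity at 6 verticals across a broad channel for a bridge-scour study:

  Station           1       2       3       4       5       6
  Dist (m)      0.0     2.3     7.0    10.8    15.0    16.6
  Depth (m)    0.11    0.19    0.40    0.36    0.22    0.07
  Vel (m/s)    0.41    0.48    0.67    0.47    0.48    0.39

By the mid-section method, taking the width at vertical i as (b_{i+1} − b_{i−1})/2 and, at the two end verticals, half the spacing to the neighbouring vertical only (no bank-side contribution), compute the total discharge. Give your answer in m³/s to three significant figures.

2.51 m³/s

w_1 = (2.3 − 0.0)/2 = 1.15 m; q_1 = 0.41 × 0.11 × 1.15 = 0.05187 m³/s
w_2 = (7.0 − 0.0)/2 = 3.5 m; q_2 = 0.48 × 0.19 × 3.5 = 0.3192 m³/s
w_3 = (10.8 − 2.3)/2 = 4.25 m; q_3 = 0.67 × 0.40 × 4.25 = 1.139 m³/s
w_4 = (15.0 − 7.0)/2 = 4 m; q_4 = 0.47 × 0.36 × 4 = 0.6768 m³/s
w_5 = (16.6 − 10.8)/2 = 2.9 m; q_5 = 0.48 × 0.22 × 2.9 = 0.3062 m³/s
w_6 = (16.6 − 15.0)/2 = 0.8 m; q_6 = 0.39 × 0.07 × 0.8 = 0.02184 m³/s
Q = Σ qᵢ = 2.515 m³/s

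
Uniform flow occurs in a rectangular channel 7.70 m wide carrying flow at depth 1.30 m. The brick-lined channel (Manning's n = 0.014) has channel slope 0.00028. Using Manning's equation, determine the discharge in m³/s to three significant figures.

A = b·y = 7.70 × 1.30 = 10.01 m²
P = b + 2y = 7.70 + 2×1.30 = 10.30 m
R = A/P = 10.01/10.30 = 0.9718 m
Q = (1/n)·A·R^(2/3)·S^(1/2) = (1/0.014) × 10.01 × 0.9718^(2/3) × 0.00028^(1/2) = 11.74 m³/s

11.7 m³/s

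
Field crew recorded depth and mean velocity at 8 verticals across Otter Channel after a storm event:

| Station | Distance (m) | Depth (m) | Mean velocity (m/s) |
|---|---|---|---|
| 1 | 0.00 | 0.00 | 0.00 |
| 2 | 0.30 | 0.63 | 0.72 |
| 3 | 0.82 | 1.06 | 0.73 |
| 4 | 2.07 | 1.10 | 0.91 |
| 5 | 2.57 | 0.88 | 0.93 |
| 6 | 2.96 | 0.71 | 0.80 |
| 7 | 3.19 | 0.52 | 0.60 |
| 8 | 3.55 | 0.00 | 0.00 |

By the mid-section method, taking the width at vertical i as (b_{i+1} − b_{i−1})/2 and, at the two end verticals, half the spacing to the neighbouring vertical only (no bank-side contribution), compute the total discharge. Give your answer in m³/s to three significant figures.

2.38 m³/s

w_2 = (0.82 − 0.00)/2 = 0.41 m; q_2 = 0.72 × 0.63 × 0.41 = 0.1860 m³/s
w_3 = (2.07 − 0.30)/2 = 0.885 m; q_3 = 0.73 × 1.06 × 0.885 = 0.6848 m³/s
w_4 = (2.57 − 0.82)/2 = 0.875 m; q_4 = 0.91 × 1.10 × 0.875 = 0.8759 m³/s
w_5 = (2.96 − 2.07)/2 = 0.445 m; q_5 = 0.93 × 0.88 × 0.445 = 0.3642 m³/s
w_6 = (3.19 − 2.57)/2 = 0.31 m; q_6 = 0.80 × 0.71 × 0.31 = 0.1761 m³/s
w_7 = (3.55 − 2.96)/2 = 0.295 m; q_7 = 0.60 × 0.52 × 0.295 = 0.09204 m³/s
Stations 1, 8 contribute zero (depth or velocity is 0).
Q = Σ qᵢ = 2.379 m³/s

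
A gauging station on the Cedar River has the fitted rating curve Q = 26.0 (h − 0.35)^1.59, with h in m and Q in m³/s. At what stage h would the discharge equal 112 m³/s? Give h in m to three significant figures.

2.86 m

h − h₀ = (Q/C)^(1/b) = (112/26.0)^(1/1.59) = 2.506 m
h = 0.35 + 2.506 = 2.856 m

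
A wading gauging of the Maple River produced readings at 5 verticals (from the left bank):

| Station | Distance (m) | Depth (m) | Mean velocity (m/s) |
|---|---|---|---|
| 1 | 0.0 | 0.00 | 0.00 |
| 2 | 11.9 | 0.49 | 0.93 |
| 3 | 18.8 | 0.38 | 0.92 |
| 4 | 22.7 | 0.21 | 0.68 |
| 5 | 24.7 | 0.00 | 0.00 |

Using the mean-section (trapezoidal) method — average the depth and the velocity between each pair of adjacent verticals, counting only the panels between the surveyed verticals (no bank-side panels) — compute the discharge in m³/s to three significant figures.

5.12 m³/s

Panel 1-2: Δb = 11.9 m, d̄ = (0.00+0.49)/2 = 0.245, v̄ = (0.00+0.93)/2 = 0.465 → q = 11.9×0.245×0.465 = 1.356 m³/s
Panel 2-3: Δb = 6.9 m, d̄ = (0.49+0.38)/2 = 0.435, v̄ = (0.93+0.92)/2 = 0.925 → q = 6.9×0.435×0.925 = 2.776 m³/s
Panel 3-4: Δb = 3.9 m, d̄ = (0.38+0.21)/2 = 0.295, v̄ = (0.92+0.68)/2 = 0.8 → q = 3.9×0.295×0.8 = 0.9204 m³/s
Panel 4-5: Δb = 2 m, d̄ = (0.21+0.00)/2 = 0.105, v̄ = (0.68+0.00)/2 = 0.34 → q = 2×0.105×0.34 = 0.07140 m³/s
Q = Σ q = 5.124 m³/s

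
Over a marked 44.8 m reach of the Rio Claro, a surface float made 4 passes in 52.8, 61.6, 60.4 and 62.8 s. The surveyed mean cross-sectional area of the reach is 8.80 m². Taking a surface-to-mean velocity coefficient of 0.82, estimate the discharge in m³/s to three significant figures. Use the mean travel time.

5.44 m³/s

t̄ = (52.8 + 61.6 + 60.4 + 62.8) / 4 = 59.4 s
v_surface = L / t̄ = 44.8 / 59.4 = 0.7542 m/s
v_mean = 0.82 × 0.7542 = 0.6185 m/s
Q = A × v_mean = 8.80 × 0.6185 = 5.442 m³/s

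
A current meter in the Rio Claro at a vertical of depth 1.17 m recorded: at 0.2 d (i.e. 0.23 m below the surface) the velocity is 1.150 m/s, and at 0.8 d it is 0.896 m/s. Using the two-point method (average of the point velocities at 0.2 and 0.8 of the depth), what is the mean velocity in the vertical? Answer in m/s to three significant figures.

v̄ = (1.150 + 0.896) / 2 = 1.023 m/s

1.02 m/s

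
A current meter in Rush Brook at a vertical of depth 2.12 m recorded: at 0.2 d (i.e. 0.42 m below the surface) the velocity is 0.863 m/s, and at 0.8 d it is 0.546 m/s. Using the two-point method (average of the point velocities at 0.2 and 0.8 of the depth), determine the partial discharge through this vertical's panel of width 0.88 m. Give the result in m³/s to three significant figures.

v̄ = (0.863 + 0.546) / 2 = 0.7045 m/s
q = v̄ × d × w = 0.7045 × 2.12 × 0.88 = 1.314 m³/s

1.31 m³/s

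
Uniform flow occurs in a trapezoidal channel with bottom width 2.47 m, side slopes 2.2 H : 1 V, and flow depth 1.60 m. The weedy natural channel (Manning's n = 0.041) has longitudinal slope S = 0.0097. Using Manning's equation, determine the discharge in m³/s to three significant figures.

A = (b + z·y)·y = (2.47 + 2.2×1.60)×1.60 = 9.584 m²
P = b + 2y√(1+z²) = 2.47 + 2×1.60×√(1+2.2²) = 10.20 m
R = A/P = 9.584/10.20 = 0.9393 m
Q = (1/n)·A·R^(2/3)·S^(1/2) = (1/0.041) × 9.584 × 0.9393^(2/3) × 0.0097^(1/2) = 22.08 m³/s

22.1 m³/s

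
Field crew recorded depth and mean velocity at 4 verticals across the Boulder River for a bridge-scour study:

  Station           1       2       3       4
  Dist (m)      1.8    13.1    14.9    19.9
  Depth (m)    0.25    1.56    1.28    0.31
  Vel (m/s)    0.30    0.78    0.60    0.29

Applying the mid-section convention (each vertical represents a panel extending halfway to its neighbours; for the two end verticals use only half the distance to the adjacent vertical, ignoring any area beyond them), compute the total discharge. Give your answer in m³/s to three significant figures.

11.2 m³/s

w_1 = (13.1 − 1.8)/2 = 5.65 m; q_1 = 0.30 × 0.25 × 5.65 = 0.4238 m³/s
w_2 = (14.9 − 1.8)/2 = 6.55 m; q_2 = 0.78 × 1.56 × 6.55 = 7.970 m³/s
w_3 = (19.9 − 13.1)/2 = 3.4 m; q_3 = 0.60 × 1.28 × 3.4 = 2.611 m³/s
w_4 = (19.9 − 14.9)/2 = 2.5 m; q_4 = 0.29 × 0.31 × 2.5 = 0.2248 m³/s
Q = Σ qᵢ = 11.23 m³/s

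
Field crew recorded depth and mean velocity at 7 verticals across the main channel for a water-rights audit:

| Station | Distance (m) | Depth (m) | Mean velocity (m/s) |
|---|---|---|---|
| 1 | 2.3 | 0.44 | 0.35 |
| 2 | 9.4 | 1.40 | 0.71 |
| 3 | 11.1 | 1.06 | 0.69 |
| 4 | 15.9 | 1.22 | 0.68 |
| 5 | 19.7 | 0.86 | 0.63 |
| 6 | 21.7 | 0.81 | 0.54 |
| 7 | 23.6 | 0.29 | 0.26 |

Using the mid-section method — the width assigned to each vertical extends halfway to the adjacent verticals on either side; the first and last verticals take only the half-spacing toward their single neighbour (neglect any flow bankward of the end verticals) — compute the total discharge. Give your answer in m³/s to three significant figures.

13.4 m³/s

w_1 = (9.4 − 2.3)/2 = 3.55 m; q_1 = 0.35 × 0.44 × 3.55 = 0.5467 m³/s
w_2 = (11.1 − 2.3)/2 = 4.4 m; q_2 = 0.71 × 1.40 × 4.4 = 4.374 m³/s
w_3 = (15.9 − 9.4)/2 = 3.25 m; q_3 = 0.69 × 1.06 × 3.25 = 2.377 m³/s
w_4 = (19.7 − 11.1)/2 = 4.3 m; q_4 = 0.68 × 1.22 × 4.3 = 3.567 m³/s
w_5 = (21.7 − 15.9)/2 = 2.9 m; q_5 = 0.63 × 0.86 × 2.9 = 1.571 m³/s
w_6 = (23.6 − 19.7)/2 = 1.95 m; q_6 = 0.54 × 0.81 × 1.95 = 0.8529 m³/s
w_7 = (23.6 − 21.7)/2 = 0.95 m; q_7 = 0.26 × 0.29 × 0.95 = 0.07163 m³/s
Q = Σ qᵢ = 13.36 m³/s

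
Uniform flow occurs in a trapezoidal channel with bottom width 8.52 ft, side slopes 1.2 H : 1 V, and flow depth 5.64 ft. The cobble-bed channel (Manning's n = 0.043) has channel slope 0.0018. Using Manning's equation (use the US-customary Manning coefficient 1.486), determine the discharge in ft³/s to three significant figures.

A = (b + z·y)·y = (8.52 + 1.2×5.64)×5.64 = 86.22 ft²
P = b + 2y√(1+z²) = 8.52 + 2×5.64×√(1+1.2²) = 26.14 ft
R = A/P = 86.22/26.14 = 3.299 ft
Q = (1.486/n)·A·R^(2/3)·S^(1/2) = (1.486/0.043) × 86.22 × 3.299^(2/3) × 0.0018^(1/2) = 280.1 ft³/s

280 ft³/s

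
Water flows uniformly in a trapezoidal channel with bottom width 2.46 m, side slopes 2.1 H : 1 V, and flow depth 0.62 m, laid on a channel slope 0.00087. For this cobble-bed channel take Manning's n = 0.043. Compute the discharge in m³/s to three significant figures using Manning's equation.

A = (b + z·y)·y = (2.46 + 2.1×0.62)×0.62 = 2.332 m²
P = b + 2y√(1+z²) = 2.46 + 2×0.62×√(1+2.1²) = 5.344 m
R = A/P = 2.332/5.344 = 0.4364 m
Q = (1/n)·A·R^(2/3)·S^(1/2) = (1/0.043) × 2.332 × 0.4364^(2/3) × 0.00087^(1/2) = 0.9206 m³/s

0.921 m³/s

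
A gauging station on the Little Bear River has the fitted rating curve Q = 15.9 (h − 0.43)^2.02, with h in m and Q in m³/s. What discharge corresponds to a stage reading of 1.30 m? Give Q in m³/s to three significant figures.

12.0 m³/s

Q = 15.9 × (1.30 − 0.43)^2.02 = 15.9 × 0.87^2.02 = 12.00 m³/s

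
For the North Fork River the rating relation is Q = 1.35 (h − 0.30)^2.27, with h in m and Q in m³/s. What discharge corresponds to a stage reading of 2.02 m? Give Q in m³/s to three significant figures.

4.62 m³/s

Q = 1.35 × (2.02 − 0.30)^2.27 = 1.35 × 1.72^2.27 = 4.624 m³/s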